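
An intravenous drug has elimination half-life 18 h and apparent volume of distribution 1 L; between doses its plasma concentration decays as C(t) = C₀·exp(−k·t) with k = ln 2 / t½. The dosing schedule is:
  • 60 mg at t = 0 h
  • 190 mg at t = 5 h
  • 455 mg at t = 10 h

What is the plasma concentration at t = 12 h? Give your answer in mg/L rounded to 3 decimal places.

604.177 mg/L

k = ln 2 / 18 = 0.03851 per h
Dose 1 (60 mg at t=0 h): 60·exp(−0.03851·12) = 37.798 mg/L
Dose 2 (190 mg at t=5 h): 190·exp(−0.03851·7) = 145.106 mg/L
Dose 3 (455 mg at t=10 h): 455·exp(−0.03851·2) = 421.273 mg/L
C(12) = 37.798 + 145.106 + 421.273 = 604.177 mg/L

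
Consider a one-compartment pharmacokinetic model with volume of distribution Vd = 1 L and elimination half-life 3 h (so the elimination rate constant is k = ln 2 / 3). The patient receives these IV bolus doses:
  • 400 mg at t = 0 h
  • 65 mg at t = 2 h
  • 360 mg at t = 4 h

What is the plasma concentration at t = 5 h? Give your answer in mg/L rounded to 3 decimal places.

444.224 mg/L

k = ln 2 / 3 = 0.23105 per h
Dose 1 (400 mg at t=0 h): 400·exp(−0.23105·5) = 125.992 mg/L
Dose 2 (65 mg at t=2 h): 65·exp(−0.23105·3) = 32.500 mg/L
Dose 3 (360 mg at t=4 h): 360·exp(−0.23105·1) = 285.732 mg/L
C(5) = 125.992 + 32.500 + 285.732 = 444.224 mg/L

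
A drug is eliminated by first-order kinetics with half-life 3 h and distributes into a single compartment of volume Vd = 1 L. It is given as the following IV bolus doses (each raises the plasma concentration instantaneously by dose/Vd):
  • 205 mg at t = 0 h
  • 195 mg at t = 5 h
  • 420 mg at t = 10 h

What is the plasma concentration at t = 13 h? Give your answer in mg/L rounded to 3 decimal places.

250.880 mg/L

k = ln 2 / 3 = 0.23105 per h
Dose 1 (205 mg at t=0 h): 205·exp(−0.23105·13) = 10.169 mg/L
Dose 2 (195 mg at t=5 h): 195·exp(−0.23105·8) = 30.711 mg/L
Dose 3 (420 mg at t=10 h): 420·exp(−0.23105·3) = 210.000 mg/L
C(13) = 10.169 + 30.711 + 210.000 = 250.880 mg/L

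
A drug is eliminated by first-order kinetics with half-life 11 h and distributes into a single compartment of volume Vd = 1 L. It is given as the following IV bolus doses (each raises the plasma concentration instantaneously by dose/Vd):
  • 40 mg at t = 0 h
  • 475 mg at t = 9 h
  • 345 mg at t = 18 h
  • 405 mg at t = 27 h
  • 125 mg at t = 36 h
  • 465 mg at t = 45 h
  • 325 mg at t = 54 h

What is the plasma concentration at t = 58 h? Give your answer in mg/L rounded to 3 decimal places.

k = ln 2 / 11 = 0.06301 per h
Dose 1 (40 mg at t=0 h): 40·exp(−0.06301·58) = 1.035 mg/L
Dose 2 (475 mg at t=9 h): 475·exp(−0.06301·49) = 21.664 mg/L
Dose 3 (345 mg at t=18 h): 345·exp(−0.06301·40) = 27.744 mg/L
Dose 4 (405 mg at t=27 h): 405·exp(−0.06301·31) = 57.425 mg/L
Dose 5 (125 mg at t=36 h): 125·exp(−0.06301·22) = 31.250 mg/L
Dose 6 (465 mg at t=45 h): 465·exp(−0.06301·13) = 204.970 mg/L
Dose 7 (325 mg at t=54 h): 325·exp(−0.06301·4) = 252.591 mg/L
C(58) = 1.035 + 21.664 + 27.744 + 57.425 + 31.250 + 204.970 + 252.591 = 596.678 mg/L

596.678 mg/L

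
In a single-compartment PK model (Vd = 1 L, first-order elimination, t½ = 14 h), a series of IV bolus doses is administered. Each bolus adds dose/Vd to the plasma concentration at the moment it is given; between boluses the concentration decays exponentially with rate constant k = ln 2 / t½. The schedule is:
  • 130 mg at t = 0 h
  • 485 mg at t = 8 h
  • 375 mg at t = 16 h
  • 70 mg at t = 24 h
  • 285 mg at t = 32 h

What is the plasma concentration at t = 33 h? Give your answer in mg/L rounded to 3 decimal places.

k = ln 2 / 14 = 0.04951 per h
Dose 1 (130 mg at t=0 h): 130·exp(−0.04951·33) = 25.373 mg/L
Dose 2 (485 mg at t=8 h): 485·exp(−0.04951·25) = 140.666 mg/L
Dose 3 (375 mg at t=16 h): 375·exp(−0.04951·17) = 161.620 mg/L
Dose 4 (70 mg at t=24 h): 70·exp(−0.04951·9) = 44.831 mg/L
Dose 5 (285 mg at t=32 h): 285·exp(−0.04951·1) = 271.233 mg/L
C(33) = 25.373 + 140.666 + 161.620 + 44.831 + 271.233 = 643.723 mg/L

643.723 mg/L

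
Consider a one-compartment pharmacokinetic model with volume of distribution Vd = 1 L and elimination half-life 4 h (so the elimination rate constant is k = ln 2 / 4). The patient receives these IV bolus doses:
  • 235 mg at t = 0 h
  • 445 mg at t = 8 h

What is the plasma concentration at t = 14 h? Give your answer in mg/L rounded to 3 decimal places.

178.103 mg/L

k = ln 2 / 4 = 0.17329 per h
Dose 1 (235 mg at t=0 h): 235·exp(−0.17329·14) = 20.771 mg/L
Dose 2 (445 mg at t=8 h): 445·exp(−0.17329·6) = 157.331 mg/L
C(14) = 20.771 + 157.331 = 178.103 mg/L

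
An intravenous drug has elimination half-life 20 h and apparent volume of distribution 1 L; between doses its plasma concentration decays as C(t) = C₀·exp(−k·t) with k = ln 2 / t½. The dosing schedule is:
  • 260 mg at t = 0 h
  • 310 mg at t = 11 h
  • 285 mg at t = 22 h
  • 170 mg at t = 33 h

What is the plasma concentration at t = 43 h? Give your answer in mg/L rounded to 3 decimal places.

418.697 mg/L

k = ln 2 / 20 = 0.03466 per h
Dose 1 (260 mg at t=0 h): 260·exp(−0.03466·43) = 58.581 mg/L
Dose 2 (310 mg at t=11 h): 310·exp(−0.03466·32) = 102.262 mg/L
Dose 3 (285 mg at t=22 h): 285·exp(−0.03466·21) = 137.646 mg/L
Dose 4 (170 mg at t=33 h): 170·exp(−0.03466·10) = 120.208 mg/L
C(43) = 58.581 + 102.262 + 137.646 + 120.208 = 418.697 mg/L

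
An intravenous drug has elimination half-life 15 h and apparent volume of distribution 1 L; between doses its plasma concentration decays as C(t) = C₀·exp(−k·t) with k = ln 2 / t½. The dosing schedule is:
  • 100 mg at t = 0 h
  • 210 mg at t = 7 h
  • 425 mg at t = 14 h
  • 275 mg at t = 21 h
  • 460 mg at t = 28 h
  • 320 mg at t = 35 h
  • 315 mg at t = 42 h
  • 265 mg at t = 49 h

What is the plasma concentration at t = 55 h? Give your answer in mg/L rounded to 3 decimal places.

k = ln 2 / 15 = 0.04621 per h
Dose 1 (100 mg at t=0 h): 100·exp(−0.04621·55) = 7.875 mg/L
Dose 2 (210 mg at t=7 h): 210·exp(−0.04621·48) = 22.852 mg/L
Dose 3 (425 mg at t=14 h): 425·exp(−0.04621·41) = 63.911 mg/L
Dose 4 (275 mg at t=21 h): 275·exp(−0.04621·34) = 57.148 mg/L
Dose 5 (460 mg at t=28 h): 460·exp(−0.04621·27) = 132.100 mg/L
Dose 6 (320 mg at t=35 h): 320·exp(−0.04621·20) = 126.992 mg/L
Dose 7 (315 mg at t=42 h): 315·exp(−0.04621·13) = 172.750 mg/L
Dose 8 (265 mg at t=49 h): 265·exp(−0.04621·6) = 200.832 mg/L
C(55) = 7.875 + 22.852 + 63.911 + 57.148 + 132.100 + 126.992 + 172.750 + 200.832 = 784.460 mg/L

784.460 mg/L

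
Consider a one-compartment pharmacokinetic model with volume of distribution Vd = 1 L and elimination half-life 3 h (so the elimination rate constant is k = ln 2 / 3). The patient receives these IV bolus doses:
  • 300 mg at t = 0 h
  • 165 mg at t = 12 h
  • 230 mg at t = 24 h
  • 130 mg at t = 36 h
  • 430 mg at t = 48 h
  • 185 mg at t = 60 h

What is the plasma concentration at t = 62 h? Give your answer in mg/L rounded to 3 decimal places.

133.830 mg/L

k = ln 2 / 3 = 0.23105 per h
Dose 1 (300 mg at t=0 h): 300·exp(−0.23105·62) = 0.000 mg/L
Dose 2 (165 mg at t=12 h): 165·exp(−0.23105·50) = 0.002 mg/L
Dose 3 (230 mg at t=24 h): 230·exp(−0.23105·38) = 0.035 mg/L
Dose 4 (130 mg at t=36 h): 130·exp(−0.23105·26) = 0.320 mg/L
Dose 5 (430 mg at t=48 h): 430·exp(−0.23105·14) = 16.930 mg/L
Dose 6 (185 mg at t=60 h): 185·exp(−0.23105·2) = 116.543 mg/L
C(62) = 0.000 + 0.002 + 0.035 + 0.320 + 16.930 + 116.543 = 133.830 mg/L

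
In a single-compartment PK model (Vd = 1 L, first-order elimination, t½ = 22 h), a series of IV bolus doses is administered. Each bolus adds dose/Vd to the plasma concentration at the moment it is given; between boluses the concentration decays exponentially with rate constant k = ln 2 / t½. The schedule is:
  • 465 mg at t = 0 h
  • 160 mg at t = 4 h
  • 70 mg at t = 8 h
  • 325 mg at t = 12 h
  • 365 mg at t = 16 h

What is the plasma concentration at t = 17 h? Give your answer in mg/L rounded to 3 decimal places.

k = ln 2 / 22 = 0.03151 per h
Dose 1 (465 mg at t=0 h): 465·exp(−0.03151·17) = 272.169 mg/L
Dose 2 (160 mg at t=4 h): 160·exp(−0.03151·13) = 106.228 mg/L
Dose 3 (70 mg at t=8 h): 70·exp(−0.03151·9) = 52.717 mg/L
Dose 4 (325 mg at t=12 h): 325·exp(−0.03151·5) = 277.631 mg/L
Dose 5 (365 mg at t=16 h): 365·exp(−0.03151·1) = 353.679 mg/L
C(17) = 272.169 + 106.228 + 52.717 + 277.631 + 353.679 = 1062.424 mg/L

1062.424 mg/L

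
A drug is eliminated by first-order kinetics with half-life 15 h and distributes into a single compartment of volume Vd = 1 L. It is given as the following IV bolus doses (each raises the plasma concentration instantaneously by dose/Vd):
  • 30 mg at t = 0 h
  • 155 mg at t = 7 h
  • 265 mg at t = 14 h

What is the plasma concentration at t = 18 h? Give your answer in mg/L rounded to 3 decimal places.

k = ln 2 / 15 = 0.04621 per h
Dose 1 (30 mg at t=0 h): 30·exp(−0.04621·18) = 13.058 mg/L
Dose 2 (155 mg at t=7 h): 155·exp(−0.04621·11) = 93.234 mg/L
Dose 3 (265 mg at t=14 h): 265·exp(−0.04621·4) = 220.278 mg/L
C(18) = 13.058 + 93.234 + 220.278 = 326.571 mg/L

326.571 mg/L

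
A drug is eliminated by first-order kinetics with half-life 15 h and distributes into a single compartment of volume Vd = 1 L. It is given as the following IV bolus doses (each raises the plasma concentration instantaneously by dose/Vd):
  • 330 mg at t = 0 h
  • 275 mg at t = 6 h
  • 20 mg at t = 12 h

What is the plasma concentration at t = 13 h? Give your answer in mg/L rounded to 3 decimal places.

399.072 mg/L

k = ln 2 / 15 = 0.04621 per h
Dose 1 (330 mg at t=0 h): 330·exp(−0.04621·13) = 180.976 mg/L
Dose 2 (275 mg at t=6 h): 275·exp(−0.04621·7) = 199.000 mg/L
Dose 3 (20 mg at t=12 h): 20·exp(−0.04621·1) = 19.097 mg/L
C(13) = 180.976 + 199.000 + 19.097 = 399.072 mg/L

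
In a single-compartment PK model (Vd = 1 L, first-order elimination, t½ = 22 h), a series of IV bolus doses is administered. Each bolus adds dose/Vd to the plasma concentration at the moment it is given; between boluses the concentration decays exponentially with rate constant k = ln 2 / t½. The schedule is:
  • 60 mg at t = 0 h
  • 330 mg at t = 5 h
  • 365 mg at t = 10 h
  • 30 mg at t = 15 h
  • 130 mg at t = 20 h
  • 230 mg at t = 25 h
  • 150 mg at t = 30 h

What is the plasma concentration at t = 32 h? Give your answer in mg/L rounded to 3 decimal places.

k = ln 2 / 22 = 0.03151 per h
Dose 1 (60 mg at t=0 h): 60·exp(−0.03151·32) = 21.892 mg/L
Dose 2 (330 mg at t=5 h): 330·exp(−0.03151·27) = 140.951 mg/L
Dose 3 (365 mg at t=10 h): 365·exp(−0.03151·22) = 182.500 mg/L
Dose 4 (30 mg at t=15 h): 30·exp(−0.03151·17) = 17.559 mg/L
Dose 5 (130 mg at t=20 h): 130·exp(−0.03151·12) = 89.073 mg/L
Dose 6 (230 mg at t=25 h): 230·exp(−0.03151·7) = 184.478 mg/L
Dose 7 (150 mg at t=30 h): 150·exp(−0.03151·2) = 140.840 mg/L
C(32) = 21.892 + 140.951 + 182.500 + 17.559 + 89.073 + 184.478 + 140.840 = 777.293 mg/L

777.293 mg/L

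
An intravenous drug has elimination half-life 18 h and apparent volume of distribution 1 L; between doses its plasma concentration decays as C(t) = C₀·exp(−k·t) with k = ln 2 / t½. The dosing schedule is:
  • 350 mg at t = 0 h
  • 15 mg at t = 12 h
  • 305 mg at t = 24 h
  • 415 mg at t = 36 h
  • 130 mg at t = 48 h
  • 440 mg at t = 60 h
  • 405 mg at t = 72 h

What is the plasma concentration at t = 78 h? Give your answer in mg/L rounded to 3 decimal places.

721.411 mg/L

k = ln 2 / 18 = 0.03851 per h
Dose 1 (350 mg at t=0 h): 350·exp(−0.03851·78) = 17.362 mg/L
Dose 2 (15 mg at t=12 h): 15·exp(−0.03851·66) = 1.181 mg/L
Dose 3 (305 mg at t=24 h): 305·exp(−0.03851·54) = 38.125 mg/L
Dose 4 (415 mg at t=36 h): 415·exp(−0.03851·42) = 82.346 mg/L
Dose 5 (130 mg at t=48 h): 130·exp(−0.03851·30) = 40.947 mg/L
Dose 6 (440 mg at t=60 h): 440·exp(−0.03851·18) = 220.000 mg/L
Dose 7 (405 mg at t=72 h): 405·exp(−0.03851·6) = 321.449 mg/L
C(78) = 17.362 + 1.181 + 38.125 + 82.346 + 40.947 + 220.000 + 321.449 = 721.411 mg/L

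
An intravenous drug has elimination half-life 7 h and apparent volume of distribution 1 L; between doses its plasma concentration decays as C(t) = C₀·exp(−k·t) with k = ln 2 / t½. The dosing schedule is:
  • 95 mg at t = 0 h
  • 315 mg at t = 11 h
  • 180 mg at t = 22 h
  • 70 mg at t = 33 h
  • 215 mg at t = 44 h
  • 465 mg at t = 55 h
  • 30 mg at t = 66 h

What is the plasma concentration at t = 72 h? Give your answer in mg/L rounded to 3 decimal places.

119.944 mg/L

k = ln 2 / 7 = 0.09902 per h
Dose 1 (95 mg at t=0 h): 95·exp(−0.09902·72) = 0.076 mg/L
Dose 2 (315 mg at t=11 h): 315·exp(−0.09902·61) = 0.750 mg/L
Dose 3 (180 mg at t=22 h): 180·exp(−0.09902·50) = 1.274 mg/L
Dose 4 (70 mg at t=33 h): 70·exp(−0.09902·39) = 1.472 mg/L
Dose 5 (215 mg at t=44 h): 215·exp(−0.09902·28) = 13.438 mg/L
Dose 6 (465 mg at t=55 h): 465·exp(−0.09902·17) = 86.373 mg/L
Dose 7 (30 mg at t=66 h): 30·exp(−0.09902·6) = 16.561 mg/L
C(72) = 0.076 + 0.750 + 1.274 + 1.472 + 13.438 + 86.373 + 16.561 = 119.944 mg/L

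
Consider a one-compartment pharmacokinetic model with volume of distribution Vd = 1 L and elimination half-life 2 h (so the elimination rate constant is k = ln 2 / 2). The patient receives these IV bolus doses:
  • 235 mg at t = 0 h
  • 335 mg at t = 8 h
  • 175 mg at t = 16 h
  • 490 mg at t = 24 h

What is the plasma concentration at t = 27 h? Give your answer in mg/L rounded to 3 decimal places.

177.591 mg/L

k = ln 2 / 2 = 0.34657 per h
Dose 1 (235 mg at t=0 h): 235·exp(−0.34657·27) = 0.020 mg/L
Dose 2 (335 mg at t=8 h): 335·exp(−0.34657·19) = 0.463 mg/L
Dose 3 (175 mg at t=16 h): 175·exp(−0.34657·11) = 3.867 mg/L
Dose 4 (490 mg at t=24 h): 490·exp(−0.34657·3) = 173.241 mg/L
C(27) = 0.020 + 0.463 + 3.867 + 173.241 = 177.591 mg/L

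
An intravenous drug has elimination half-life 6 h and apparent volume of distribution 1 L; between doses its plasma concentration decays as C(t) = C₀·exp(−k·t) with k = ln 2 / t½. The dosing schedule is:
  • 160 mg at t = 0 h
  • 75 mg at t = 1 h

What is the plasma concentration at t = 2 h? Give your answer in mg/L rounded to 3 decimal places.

k = ln 2 / 6 = 0.11552 per h
Dose 1 (160 mg at t=0 h): 160·exp(−0.11552·2) = 126.992 mg/L
Dose 2 (75 mg at t=1 h): 75·exp(−0.11552·1) = 66.817 mg/L
C(2) = 126.992 + 66.817 = 193.809 mg/L

193.809 mg/L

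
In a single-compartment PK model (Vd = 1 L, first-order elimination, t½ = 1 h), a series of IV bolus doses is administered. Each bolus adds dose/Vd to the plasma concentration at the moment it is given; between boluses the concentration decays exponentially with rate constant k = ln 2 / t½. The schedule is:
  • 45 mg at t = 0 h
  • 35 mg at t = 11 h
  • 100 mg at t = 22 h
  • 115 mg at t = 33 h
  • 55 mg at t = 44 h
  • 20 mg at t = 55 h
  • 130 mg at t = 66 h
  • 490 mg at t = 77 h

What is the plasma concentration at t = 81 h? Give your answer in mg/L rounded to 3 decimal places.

k = ln 2 / 1 = 0.69315 per h
Dose 1 (45 mg at t=0 h): 45·exp(−0.69315·81) = 0.000 mg/L
Dose 2 (35 mg at t=11 h): 35·exp(−0.69315·70) = 0.000 mg/L
Dose 3 (100 mg at t=22 h): 100·exp(−0.69315·59) = 0.000 mg/L
Dose 4 (115 mg at t=33 h): 115·exp(−0.69315·48) = 0.000 mg/L
Dose 5 (55 mg at t=44 h): 55·exp(−0.69315·37) = 0.000 mg/L
Dose 6 (20 mg at t=55 h): 20·exp(−0.69315·26) = 0.000 mg/L
Dose 7 (130 mg at t=66 h): 130·exp(−0.69315·15) = 0.004 mg/L
Dose 8 (490 mg at t=77 h): 490·exp(−0.69315·4) = 30.625 mg/L
C(81) = 0.000 + 0.000 + 0.000 + 0.000 + 0.000 + 0.000 + 0.004 + 30.625 = 30.629 mg/L

30.629 mg/L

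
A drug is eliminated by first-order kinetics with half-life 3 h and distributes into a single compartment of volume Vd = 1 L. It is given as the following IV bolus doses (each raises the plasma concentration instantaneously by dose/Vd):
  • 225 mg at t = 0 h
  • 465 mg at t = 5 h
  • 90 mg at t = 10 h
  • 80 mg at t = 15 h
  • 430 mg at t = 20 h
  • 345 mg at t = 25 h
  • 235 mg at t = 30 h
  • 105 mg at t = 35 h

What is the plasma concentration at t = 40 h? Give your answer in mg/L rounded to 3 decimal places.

71.902 mg/L

k = ln 2 / 3 = 0.23105 per h
Dose 1 (225 mg at t=0 h): 225·exp(−0.23105·40) = 0.022 mg/L
Dose 2 (465 mg at t=5 h): 465·exp(−0.23105·35) = 0.143 mg/L
Dose 3 (90 mg at t=10 h): 90·exp(−0.23105·30) = 0.088 mg/L
Dose 4 (80 mg at t=15 h): 80·exp(−0.23105·25) = 0.248 mg/L
Dose 5 (430 mg at t=20 h): 430·exp(−0.23105·20) = 4.233 mg/L
Dose 6 (345 mg at t=25 h): 345·exp(−0.23105·15) = 10.781 mg/L
Dose 7 (235 mg at t=30 h): 235·exp(−0.23105·10) = 23.315 mg/L
Dose 8 (105 mg at t=35 h): 105·exp(−0.23105·5) = 33.073 mg/L
C(40) = 0.022 + 0.143 + 0.088 + 0.248 + 4.233 + 10.781 + 23.315 + 33.073 = 71.902 mg/L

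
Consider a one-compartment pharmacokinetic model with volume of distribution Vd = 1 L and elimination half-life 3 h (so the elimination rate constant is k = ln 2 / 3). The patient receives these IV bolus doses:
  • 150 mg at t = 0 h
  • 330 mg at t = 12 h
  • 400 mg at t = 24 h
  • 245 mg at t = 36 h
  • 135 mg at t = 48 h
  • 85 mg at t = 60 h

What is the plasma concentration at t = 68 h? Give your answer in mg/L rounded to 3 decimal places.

k = ln 2 / 3 = 0.23105 per h
Dose 1 (150 mg at t=0 h): 150·exp(−0.23105·68) = 0.000 mg/L
Dose 2 (330 mg at t=12 h): 330·exp(−0.23105·56) = 0.001 mg/L
Dose 3 (400 mg at t=24 h): 400·exp(−0.23105·44) = 0.015 mg/L
Dose 4 (245 mg at t=36 h): 245·exp(−0.23105·32) = 0.151 mg/L
Dose 5 (135 mg at t=48 h): 135·exp(−0.23105·20) = 1.329 mg/L
Dose 6 (85 mg at t=60 h): 85·exp(−0.23105·8) = 13.387 mg/L
C(68) = 0.000 + 0.001 + 0.015 + 0.151 + 1.329 + 13.387 = 14.882 mg/L

14.882 mg/L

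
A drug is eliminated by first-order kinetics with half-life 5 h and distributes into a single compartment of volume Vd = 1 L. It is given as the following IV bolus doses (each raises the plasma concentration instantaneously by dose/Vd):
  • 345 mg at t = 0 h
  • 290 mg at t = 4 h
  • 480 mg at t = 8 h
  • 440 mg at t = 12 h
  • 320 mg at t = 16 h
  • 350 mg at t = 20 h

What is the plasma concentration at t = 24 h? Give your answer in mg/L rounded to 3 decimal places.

472.690 mg/L

k = ln 2 / 5 = 0.13863 per h
Dose 1 (345 mg at t=0 h): 345·exp(−0.13863·24) = 12.384 mg/L
Dose 2 (290 mg at t=4 h): 290·exp(−0.13863·20) = 18.125 mg/L
Dose 3 (480 mg at t=8 h): 480·exp(−0.13863·16) = 52.233 mg/L
Dose 4 (440 mg at t=12 h): 440·exp(−0.13863·12) = 83.364 mg/L
Dose 5 (320 mg at t=16 h): 320·exp(−0.13863·8) = 105.561 mg/L
Dose 6 (350 mg at t=20 h): 350·exp(−0.13863·4) = 201.022 mg/L
C(24) = 12.384 + 18.125 + 52.233 + 83.364 + 105.561 + 201.022 = 472.690 mg/L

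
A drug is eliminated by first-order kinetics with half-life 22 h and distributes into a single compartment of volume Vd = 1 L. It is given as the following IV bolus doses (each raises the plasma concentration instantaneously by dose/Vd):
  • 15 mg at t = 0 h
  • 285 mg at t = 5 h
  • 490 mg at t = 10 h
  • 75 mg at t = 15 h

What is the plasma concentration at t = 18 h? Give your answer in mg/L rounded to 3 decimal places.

646.791 mg/L

k = ln 2 / 22 = 0.03151 per h
Dose 1 (15 mg at t=0 h): 15·exp(−0.03151·18) = 8.507 mg/L
Dose 2 (285 mg at t=5 h): 285·exp(−0.03151·13) = 189.218 mg/L
Dose 3 (490 mg at t=10 h): 490·exp(−0.03151·8) = 380.830 mg/L
Dose 4 (75 mg at t=15 h): 75·exp(−0.03151·3) = 68.236 mg/L
C(18) = 8.507 + 189.218 + 380.830 + 68.236 = 646.791 mg/L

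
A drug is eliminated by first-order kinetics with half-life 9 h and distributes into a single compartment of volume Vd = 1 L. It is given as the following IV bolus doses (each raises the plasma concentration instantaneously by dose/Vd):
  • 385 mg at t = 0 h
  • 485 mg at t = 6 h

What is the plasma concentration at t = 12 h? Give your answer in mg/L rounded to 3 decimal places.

458.318 mg/L

k = ln 2 / 9 = 0.07702 per h
Dose 1 (385 mg at t=0 h): 385·exp(−0.07702·12) = 152.787 mg/L
Dose 2 (485 mg at t=6 h): 485·exp(−0.07702·6) = 305.531 mg/L
C(12) = 152.787 + 305.531 = 458.318 mg/L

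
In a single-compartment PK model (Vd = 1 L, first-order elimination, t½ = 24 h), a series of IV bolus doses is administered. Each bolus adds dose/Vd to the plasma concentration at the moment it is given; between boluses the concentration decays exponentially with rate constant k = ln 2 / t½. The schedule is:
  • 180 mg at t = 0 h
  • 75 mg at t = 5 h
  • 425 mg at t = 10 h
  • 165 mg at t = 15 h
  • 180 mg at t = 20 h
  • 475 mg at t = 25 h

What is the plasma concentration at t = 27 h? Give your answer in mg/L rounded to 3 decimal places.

k = ln 2 / 24 = 0.02888 per h
Dose 1 (180 mg at t=0 h): 180·exp(−0.02888·27) = 82.530 mg/L
Dose 2 (75 mg at t=5 h): 75·exp(−0.02888·22) = 39.730 mg/L
Dose 3 (425 mg at t=10 h): 425·exp(−0.02888·17) = 260.111 mg/L
Dose 4 (165 mg at t=15 h): 165·exp(−0.02888·12) = 116.673 mg/L
Dose 5 (180 mg at t=20 h): 180·exp(−0.02888·7) = 147.052 mg/L
Dose 6 (475 mg at t=25 h): 475·exp(−0.02888·2) = 448.340 mg/L
C(27) = 82.530 + 39.730 + 260.111 + 116.673 + 147.052 + 448.340 = 1094.437 mg/L

1094.437 mg/L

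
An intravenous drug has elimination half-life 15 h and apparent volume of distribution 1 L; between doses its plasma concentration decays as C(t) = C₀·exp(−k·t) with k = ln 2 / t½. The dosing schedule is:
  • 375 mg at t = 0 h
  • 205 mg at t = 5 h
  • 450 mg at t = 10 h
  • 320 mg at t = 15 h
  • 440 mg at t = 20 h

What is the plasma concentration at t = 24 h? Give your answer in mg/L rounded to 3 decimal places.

1021.413 mg/L

k = ln 2 / 15 = 0.04621 per h
Dose 1 (375 mg at t=0 h): 375·exp(−0.04621·24) = 123.704 mg/L
Dose 2 (205 mg at t=5 h): 205·exp(−0.04621·19) = 85.202 mg/L
Dose 3 (450 mg at t=10 h): 450·exp(−0.04621·14) = 235.641 mg/L
Dose 4 (320 mg at t=15 h): 320·exp(−0.04621·9) = 211.121 mg/L
Dose 5 (440 mg at t=20 h): 440·exp(−0.04621·4) = 365.745 mg/L
C(24) = 123.704 + 85.202 + 235.641 + 211.121 + 365.745 = 1021.413 mg/L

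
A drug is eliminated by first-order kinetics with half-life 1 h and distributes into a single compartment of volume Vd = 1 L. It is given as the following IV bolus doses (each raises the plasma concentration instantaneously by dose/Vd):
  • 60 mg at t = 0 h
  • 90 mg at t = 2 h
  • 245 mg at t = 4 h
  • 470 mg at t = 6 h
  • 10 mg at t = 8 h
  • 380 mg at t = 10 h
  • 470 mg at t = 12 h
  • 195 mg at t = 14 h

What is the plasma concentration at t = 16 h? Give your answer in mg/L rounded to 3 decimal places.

k = ln 2 / 1 = 0.69315 per h
Dose 1 (60 mg at t=0 h): 60·exp(−0.69315·16) = 0.001 mg/L
Dose 2 (90 mg at t=2 h): 90·exp(−0.69315·14) = 0.005 mg/L
Dose 3 (245 mg at t=4 h): 245·exp(−0.69315·12) = 0.060 mg/L
Dose 4 (470 mg at t=6 h): 470·exp(−0.69315·10) = 0.459 mg/L
Dose 5 (10 mg at t=8 h): 10·exp(−0.69315·8) = 0.039 mg/L
Dose 6 (380 mg at t=10 h): 380·exp(−0.69315·6) = 5.938 mg/L
Dose 7 (470 mg at t=12 h): 470·exp(−0.69315·4) = 29.375 mg/L
Dose 8 (195 mg at t=14 h): 195·exp(−0.69315·2) = 48.750 mg/L
C(16) = 0.001 + 0.005 + 0.060 + 0.459 + 0.039 + 5.938 + 29.375 + 48.750 = 84.627 mg/L

84.627 mg/L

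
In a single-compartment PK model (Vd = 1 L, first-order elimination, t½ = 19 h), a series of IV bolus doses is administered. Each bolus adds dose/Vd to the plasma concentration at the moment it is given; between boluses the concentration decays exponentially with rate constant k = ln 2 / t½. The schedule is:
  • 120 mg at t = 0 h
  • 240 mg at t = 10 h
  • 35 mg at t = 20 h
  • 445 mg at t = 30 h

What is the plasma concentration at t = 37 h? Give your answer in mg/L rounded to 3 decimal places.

k = ln 2 / 19 = 0.03648 per h
Dose 1 (120 mg at t=0 h): 120·exp(−0.03648·37) = 31.115 mg/L
Dose 2 (240 mg at t=10 h): 240·exp(−0.03648·27) = 89.626 mg/L
Dose 3 (35 mg at t=20 h): 35·exp(−0.03648·17) = 18.825 mg/L
Dose 4 (445 mg at t=30 h): 445·exp(−0.03648·7) = 344.710 mg/L
C(37) = 31.115 + 89.626 + 18.825 + 344.710 = 484.275 mg/L

484.275 mg/L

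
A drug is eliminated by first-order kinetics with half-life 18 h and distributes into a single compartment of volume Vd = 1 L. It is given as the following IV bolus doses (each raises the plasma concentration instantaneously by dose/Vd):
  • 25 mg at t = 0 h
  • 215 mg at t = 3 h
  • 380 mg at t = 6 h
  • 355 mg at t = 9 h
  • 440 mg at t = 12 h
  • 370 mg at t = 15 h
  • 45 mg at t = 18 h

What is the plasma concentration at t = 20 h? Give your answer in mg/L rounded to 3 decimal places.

1247.554 mg/L

k = ln 2 / 18 = 0.03851 per h
Dose 1 (25 mg at t=0 h): 25·exp(−0.03851·20) = 11.573 mg/L
Dose 2 (215 mg at t=3 h): 215·exp(−0.03851·17) = 111.720 mg/L
Dose 3 (380 mg at t=6 h): 380·exp(−0.03851·14) = 221.641 mg/L
Dose 4 (355 mg at t=9 h): 355·exp(−0.03851·11) = 232.416 mg/L
Dose 5 (440 mg at t=12 h): 440·exp(−0.03851·8) = 323.342 mg/L
Dose 6 (370 mg at t=15 h): 370·exp(−0.03851·5) = 305.198 mg/L
Dose 7 (45 mg at t=18 h): 45·exp(−0.03851·2) = 41.664 mg/L
C(20) = 11.573 + 111.720 + 221.641 + 232.416 + 323.342 + 305.198 + 41.664 = 1247.554 mg/L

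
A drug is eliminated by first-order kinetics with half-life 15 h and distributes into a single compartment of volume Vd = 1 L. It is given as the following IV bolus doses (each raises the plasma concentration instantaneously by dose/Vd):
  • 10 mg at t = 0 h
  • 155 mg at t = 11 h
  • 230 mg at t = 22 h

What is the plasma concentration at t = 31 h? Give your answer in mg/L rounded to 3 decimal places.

215.642 mg/L

k = ln 2 / 15 = 0.04621 per h
Dose 1 (10 mg at t=0 h): 10·exp(−0.04621·31) = 2.387 mg/L
Dose 2 (155 mg at t=11 h): 155·exp(−0.04621·20) = 61.512 mg/L
Dose 3 (230 mg at t=22 h): 230·exp(−0.04621·9) = 151.743 mg/L
C(31) = 2.387 + 61.512 + 151.743 = 215.642 mg/L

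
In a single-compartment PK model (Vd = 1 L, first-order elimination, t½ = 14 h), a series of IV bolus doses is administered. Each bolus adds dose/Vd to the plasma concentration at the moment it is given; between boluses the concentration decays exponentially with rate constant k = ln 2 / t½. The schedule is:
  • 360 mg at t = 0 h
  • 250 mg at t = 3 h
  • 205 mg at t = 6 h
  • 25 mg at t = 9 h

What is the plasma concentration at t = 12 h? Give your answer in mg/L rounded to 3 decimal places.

532.711 mg/L

k = ln 2 / 14 = 0.04951 per h
Dose 1 (360 mg at t=0 h): 360·exp(−0.04951·12) = 198.736 mg/L
Dose 2 (250 mg at t=3 h): 250·exp(−0.04951·9) = 160.111 mg/L
Dose 3 (205 mg at t=6 h): 205·exp(−0.04951·6) = 152.314 mg/L
Dose 4 (25 mg at t=9 h): 25·exp(−0.04951·3) = 21.549 mg/L
C(12) = 198.736 + 160.111 + 152.314 + 21.549 = 532.711 mg/L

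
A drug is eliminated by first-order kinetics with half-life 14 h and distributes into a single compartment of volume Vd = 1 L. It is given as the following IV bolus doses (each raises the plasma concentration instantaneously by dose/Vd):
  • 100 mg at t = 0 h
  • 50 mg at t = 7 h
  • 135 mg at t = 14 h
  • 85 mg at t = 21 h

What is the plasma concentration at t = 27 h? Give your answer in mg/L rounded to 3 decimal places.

178.925 mg/L

k = ln 2 / 14 = 0.04951 per h
Dose 1 (100 mg at t=0 h): 100·exp(−0.04951·27) = 26.269 mg/L
Dose 2 (50 mg at t=7 h): 50·exp(−0.04951·20) = 18.575 mg/L
Dose 3 (135 mg at t=14 h): 135·exp(−0.04951·13) = 70.926 mg/L
Dose 4 (85 mg at t=21 h): 85·exp(−0.04951·6) = 63.155 mg/L
C(27) = 26.269 + 18.575 + 70.926 + 63.155 = 178.925 mg/L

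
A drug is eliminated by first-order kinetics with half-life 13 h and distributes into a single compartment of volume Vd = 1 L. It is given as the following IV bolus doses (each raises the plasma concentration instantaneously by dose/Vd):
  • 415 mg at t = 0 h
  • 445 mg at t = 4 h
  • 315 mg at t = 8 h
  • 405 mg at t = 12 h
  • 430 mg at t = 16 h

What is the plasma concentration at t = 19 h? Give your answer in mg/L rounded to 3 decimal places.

k = ln 2 / 13 = 0.05332 per h
Dose 1 (415 mg at t=0 h): 415·exp(−0.05332·19) = 150.689 mg/L
Dose 2 (445 mg at t=4 h): 445·exp(−0.05332·15) = 199.994 mg/L
Dose 3 (315 mg at t=8 h): 315·exp(−0.05332·11) = 175.224 mg/L
Dose 4 (405 mg at t=12 h): 405·exp(−0.05332·7) = 278.844 mg/L
Dose 5 (430 mg at t=16 h): 430·exp(−0.05332·3) = 366.438 mg/L
C(19) = 150.689 + 199.994 + 175.224 + 278.844 + 366.438 = 1171.189 mg/L

1171.189 mg/L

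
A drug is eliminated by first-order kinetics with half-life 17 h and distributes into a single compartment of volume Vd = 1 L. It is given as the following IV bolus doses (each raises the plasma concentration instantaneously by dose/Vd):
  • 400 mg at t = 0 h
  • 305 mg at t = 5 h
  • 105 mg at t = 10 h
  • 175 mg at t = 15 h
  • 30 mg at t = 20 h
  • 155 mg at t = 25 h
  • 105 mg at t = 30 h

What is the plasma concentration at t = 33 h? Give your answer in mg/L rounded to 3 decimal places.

k = ln 2 / 17 = 0.04077 per h
Dose 1 (400 mg at t=0 h): 400·exp(−0.04077·33) = 104.162 mg/L
Dose 2 (305 mg at t=5 h): 305·exp(−0.04077·28) = 97.384 mg/L
Dose 3 (105 mg at t=10 h): 105·exp(−0.04077·23) = 41.107 mg/L
Dose 4 (175 mg at t=15 h): 175·exp(−0.04077·18) = 84.004 mg/L
Dose 5 (30 mg at t=20 h): 30·exp(−0.04077·13) = 17.657 mg/L
Dose 6 (155 mg at t=25 h): 155·exp(−0.04077·8) = 111.859 mg/L
Dose 7 (105 mg at t=30 h): 105·exp(−0.04077·3) = 92.911 mg/L
C(33) = 104.162 + 97.384 + 41.107 + 84.004 + 17.657 + 111.859 + 92.911 = 549.083 mg/L

549.083 mg/L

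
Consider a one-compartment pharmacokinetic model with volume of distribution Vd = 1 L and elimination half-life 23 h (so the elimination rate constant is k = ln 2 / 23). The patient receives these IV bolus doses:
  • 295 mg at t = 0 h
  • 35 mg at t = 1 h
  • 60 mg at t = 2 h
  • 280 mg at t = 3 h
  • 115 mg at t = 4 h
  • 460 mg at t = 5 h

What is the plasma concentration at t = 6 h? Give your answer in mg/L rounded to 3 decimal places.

k = ln 2 / 23 = 0.03014 per h
Dose 1 (295 mg at t=0 h): 295·exp(−0.03014·6) = 246.202 mg/L
Dose 2 (35 mg at t=1 h): 35·exp(−0.03014·5) = 30.104 mg/L
Dose 3 (60 mg at t=2 h): 60·exp(−0.03014·4) = 53.186 mg/L
Dose 4 (280 mg at t=3 h): 280·exp(−0.03014·3) = 255.796 mg/L
Dose 5 (115 mg at t=4 h): 115·exp(−0.03014·2) = 108.273 mg/L
Dose 6 (460 mg at t=5 h): 460·exp(−0.03014·1) = 446.344 mg/L
C(6) = 246.202 + 30.104 + 53.186 + 255.796 + 108.273 + 446.344 = 1139.906 mg/L

1139.906 mg/L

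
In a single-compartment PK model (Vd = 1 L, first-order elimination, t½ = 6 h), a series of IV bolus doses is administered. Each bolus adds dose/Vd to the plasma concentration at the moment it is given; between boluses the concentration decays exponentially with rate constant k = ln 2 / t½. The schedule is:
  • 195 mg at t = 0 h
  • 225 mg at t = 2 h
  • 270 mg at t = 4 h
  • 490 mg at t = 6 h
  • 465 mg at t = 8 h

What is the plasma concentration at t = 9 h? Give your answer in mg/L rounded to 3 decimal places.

1081.452 mg/L

k = ln 2 / 6 = 0.11552 per h
Dose 1 (195 mg at t=0 h): 195·exp(−0.11552·9) = 68.943 mg/L
Dose 2 (225 mg at t=2 h): 225·exp(−0.11552·7) = 100.226 mg/L
Dose 3 (270 mg at t=4 h): 270·exp(−0.11552·5) = 151.532 mg/L
Dose 4 (490 mg at t=6 h): 490·exp(−0.11552·3) = 346.482 mg/L
Dose 5 (465 mg at t=8 h): 465·exp(−0.11552·1) = 414.268 mg/L
C(9) = 68.943 + 100.226 + 151.532 + 346.482 + 414.268 = 1081.452 mg/L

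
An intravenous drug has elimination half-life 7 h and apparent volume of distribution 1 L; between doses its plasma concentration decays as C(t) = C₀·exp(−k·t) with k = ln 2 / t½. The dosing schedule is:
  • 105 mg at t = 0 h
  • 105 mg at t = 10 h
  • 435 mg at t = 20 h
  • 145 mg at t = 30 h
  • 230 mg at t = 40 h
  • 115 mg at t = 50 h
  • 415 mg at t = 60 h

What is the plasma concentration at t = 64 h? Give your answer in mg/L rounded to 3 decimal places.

k = ln 2 / 7 = 0.09902 per h
Dose 1 (105 mg at t=0 h): 105·exp(−0.09902·64) = 0.186 mg/L
Dose 2 (105 mg at t=10 h): 105·exp(−0.09902·54) = 0.500 mg/L
Dose 3 (435 mg at t=20 h): 435·exp(−0.09902·44) = 5.576 mg/L
Dose 4 (145 mg at t=30 h): 145·exp(−0.09902·34) = 5.003 mg/L
Dose 5 (230 mg at t=40 h): 230·exp(−0.09902·24) = 21.361 mg/L
Dose 6 (115 mg at t=50 h): 115·exp(−0.09902·14) = 28.750 mg/L
Dose 7 (415 mg at t=60 h): 415·exp(−0.09902·4) = 279.274 mg/L
C(64) = 0.186 + 0.500 + 5.576 + 5.003 + 21.361 + 28.750 + 279.274 = 340.650 mg/L

340.650 mg/L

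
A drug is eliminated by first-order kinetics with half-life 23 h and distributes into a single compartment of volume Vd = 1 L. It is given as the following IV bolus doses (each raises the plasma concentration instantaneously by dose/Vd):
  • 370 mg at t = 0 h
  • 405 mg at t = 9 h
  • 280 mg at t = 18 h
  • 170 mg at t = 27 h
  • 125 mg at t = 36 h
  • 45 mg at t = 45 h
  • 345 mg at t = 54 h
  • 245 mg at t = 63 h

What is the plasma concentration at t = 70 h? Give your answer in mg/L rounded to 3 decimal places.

k = ln 2 / 23 = 0.03014 per h
Dose 1 (370 mg at t=0 h): 370·exp(−0.03014·70) = 44.877 mg/L
Dose 2 (405 mg at t=9 h): 405·exp(−0.03014·61) = 64.427 mg/L
Dose 3 (280 mg at t=18 h): 280·exp(−0.03014·52) = 58.421 mg/L
Dose 4 (170 mg at t=27 h): 170·exp(−0.03014·43) = 46.522 mg/L
Dose 5 (125 mg at t=36 h): 125·exp(−0.03014·34) = 44.865 mg/L
Dose 6 (45 mg at t=45 h): 45·exp(−0.03014·25) = 21.184 mg/L
Dose 7 (345 mg at t=54 h): 345·exp(−0.03014·16) = 213.013 mg/L
Dose 8 (245 mg at t=63 h): 245·exp(−0.03014·7) = 198.403 mg/L
C(70) = 44.877 + 64.427 + 58.421 + 46.522 + 44.865 + 21.184 + 213.013 + 198.403 = 691.712 mg/L

691.712 mg/L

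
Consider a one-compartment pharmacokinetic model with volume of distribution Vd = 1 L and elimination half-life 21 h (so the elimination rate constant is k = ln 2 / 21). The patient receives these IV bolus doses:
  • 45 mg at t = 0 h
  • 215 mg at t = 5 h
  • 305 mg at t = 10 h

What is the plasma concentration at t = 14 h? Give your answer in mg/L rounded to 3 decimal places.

455.369 mg/L

k = ln 2 / 21 = 0.03301 per h
Dose 1 (45 mg at t=0 h): 45·exp(−0.03301·14) = 28.348 mg/L
Dose 2 (215 mg at t=5 h): 215·exp(−0.03301·9) = 159.744 mg/L
Dose 3 (305 mg at t=10 h): 305·exp(−0.03301·4) = 267.277 mg/L
C(14) = 28.348 + 159.744 + 267.277 = 455.369 mg/L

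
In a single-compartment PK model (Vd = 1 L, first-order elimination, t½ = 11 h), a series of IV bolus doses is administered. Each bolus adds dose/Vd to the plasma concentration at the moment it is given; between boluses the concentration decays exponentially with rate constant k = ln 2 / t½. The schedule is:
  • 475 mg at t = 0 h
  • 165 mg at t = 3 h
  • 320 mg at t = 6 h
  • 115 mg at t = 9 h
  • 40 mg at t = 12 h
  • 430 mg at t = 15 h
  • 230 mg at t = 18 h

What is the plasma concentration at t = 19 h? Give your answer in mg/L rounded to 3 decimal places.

k = ln 2 / 11 = 0.06301 per h
Dose 1 (475 mg at t=0 h): 475·exp(−0.06301·19) = 143.461 mg/L
Dose 2 (165 mg at t=3 h): 165·exp(−0.06301·16) = 60.204 mg/L
Dose 3 (320 mg at t=6 h): 320·exp(−0.06301·13) = 141.055 mg/L
Dose 4 (115 mg at t=9 h): 115·exp(−0.06301·10) = 61.240 mg/L
Dose 5 (40 mg at t=12 h): 40·exp(−0.06301·7) = 25.733 mg/L
Dose 6 (430 mg at t=15 h): 430·exp(−0.06301·4) = 334.197 mg/L
Dose 7 (230 mg at t=18 h): 230·exp(−0.06301·1) = 215.954 mg/L
C(19) = 143.461 + 60.204 + 141.055 + 61.240 + 25.733 + 334.197 + 215.954 = 981.843 mg/L

981.843 mg/L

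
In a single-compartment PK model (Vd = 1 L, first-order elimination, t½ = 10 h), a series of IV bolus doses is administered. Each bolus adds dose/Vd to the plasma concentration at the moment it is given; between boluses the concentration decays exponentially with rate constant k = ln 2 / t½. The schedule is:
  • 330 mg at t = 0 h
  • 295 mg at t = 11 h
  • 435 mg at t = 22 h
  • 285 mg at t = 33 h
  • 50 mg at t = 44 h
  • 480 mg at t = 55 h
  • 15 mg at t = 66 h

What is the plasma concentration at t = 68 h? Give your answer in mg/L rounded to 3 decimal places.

269.236 mg/L

k = ln 2 / 10 = 0.06931 per h
Dose 1 (330 mg at t=0 h): 330·exp(−0.06931·68) = 2.961 mg/L
Dose 2 (295 mg at t=11 h): 295·exp(−0.06931·57) = 5.675 mg/L
Dose 3 (435 mg at t=22 h): 435·exp(−0.06931·46) = 17.937 mg/L
Dose 4 (285 mg at t=33 h): 285·exp(−0.06931·35) = 25.191 mg/L
Dose 5 (50 mg at t=44 h): 50·exp(−0.06931·24) = 9.473 mg/L
Dose 6 (480 mg at t=55 h): 480·exp(−0.06931·13) = 194.941 mg/L
Dose 7 (15 mg at t=66 h): 15·exp(−0.06931·2) = 13.058 mg/L
C(68) = 2.961 + 5.675 + 17.937 + 25.191 + 9.473 + 194.941 + 13.058 = 269.236 mg/L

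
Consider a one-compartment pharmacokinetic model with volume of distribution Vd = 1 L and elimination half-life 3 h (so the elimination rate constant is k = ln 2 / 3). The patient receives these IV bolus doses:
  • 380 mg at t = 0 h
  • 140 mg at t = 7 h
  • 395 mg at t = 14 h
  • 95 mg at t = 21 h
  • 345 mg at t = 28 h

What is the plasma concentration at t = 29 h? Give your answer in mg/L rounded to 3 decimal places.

302.468 mg/L

k = ln 2 / 3 = 0.23105 per h
Dose 1 (380 mg at t=0 h): 380·exp(−0.23105·29) = 0.468 mg/L
Dose 2 (140 mg at t=7 h): 140·exp(−0.23105·22) = 0.868 mg/L
Dose 3 (395 mg at t=14 h): 395·exp(−0.23105·15) = 12.344 mg/L
Dose 4 (95 mg at t=21 h): 95·exp(−0.23105·8) = 14.962 mg/L
Dose 5 (345 mg at t=28 h): 345·exp(−0.23105·1) = 273.827 mg/L
C(29) = 0.468 + 0.868 + 12.344 + 14.962 + 273.827 = 302.468 mg/L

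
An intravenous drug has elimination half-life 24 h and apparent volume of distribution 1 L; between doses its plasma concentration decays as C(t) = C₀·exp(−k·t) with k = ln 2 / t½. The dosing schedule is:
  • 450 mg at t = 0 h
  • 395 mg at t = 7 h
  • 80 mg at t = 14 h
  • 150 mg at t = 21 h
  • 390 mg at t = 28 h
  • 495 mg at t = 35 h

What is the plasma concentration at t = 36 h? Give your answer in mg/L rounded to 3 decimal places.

k = ln 2 / 24 = 0.02888 per h
Dose 1 (450 mg at t=0 h): 450·exp(−0.02888·36) = 159.099 mg/L
Dose 2 (395 mg at t=7 h): 395·exp(−0.02888·29) = 170.943 mg/L
Dose 3 (80 mg at t=14 h): 80·exp(−0.02888·22) = 42.379 mg/L
Dose 4 (150 mg at t=21 h): 150·exp(−0.02888·15) = 97.263 mg/L
Dose 5 (390 mg at t=28 h): 390·exp(−0.02888·8) = 309.543 mg/L
Dose 6 (495 mg at t=35 h): 495·exp(−0.02888·1) = 480.908 mg/L
C(36) = 159.099 + 170.943 + 42.379 + 97.263 + 309.543 + 480.908 = 1260.136 mg/L

1260.136 mg/L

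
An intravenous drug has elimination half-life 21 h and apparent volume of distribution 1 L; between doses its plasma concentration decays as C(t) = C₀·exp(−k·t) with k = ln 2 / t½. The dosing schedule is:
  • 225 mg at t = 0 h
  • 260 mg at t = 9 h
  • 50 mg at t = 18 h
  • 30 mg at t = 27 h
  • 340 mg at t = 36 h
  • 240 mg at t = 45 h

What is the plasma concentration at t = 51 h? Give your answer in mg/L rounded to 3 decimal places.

541.316 mg/L

k = ln 2 / 21 = 0.03301 per h
Dose 1 (225 mg at t=0 h): 225·exp(−0.03301·51) = 41.794 mg/L
Dose 2 (260 mg at t=9 h): 260·exp(−0.03301·42) = 65.000 mg/L
Dose 3 (50 mg at t=18 h): 50·exp(−0.03301·33) = 16.824 mg/L
Dose 4 (30 mg at t=27 h): 30·exp(−0.03301·24) = 13.586 mg/L
Dose 5 (340 mg at t=36 h): 340·exp(−0.03301·15) = 207.232 mg/L
Dose 6 (240 mg at t=45 h): 240·exp(−0.03301·6) = 196.880 mg/L
C(51) = 41.794 + 65.000 + 16.824 + 13.586 + 207.232 + 196.880 = 541.316 mg/L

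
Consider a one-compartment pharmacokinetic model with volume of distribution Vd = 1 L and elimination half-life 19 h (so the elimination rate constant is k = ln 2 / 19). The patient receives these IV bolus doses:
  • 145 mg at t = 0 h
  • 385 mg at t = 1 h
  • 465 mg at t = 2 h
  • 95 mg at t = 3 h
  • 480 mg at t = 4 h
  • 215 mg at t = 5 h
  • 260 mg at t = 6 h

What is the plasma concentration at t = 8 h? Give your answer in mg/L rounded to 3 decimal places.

k = ln 2 / 19 = 0.03648 per h
Dose 1 (145 mg at t=0 h): 145·exp(−0.03648·8) = 108.298 mg/L
Dose 2 (385 mg at t=1 h): 385·exp(−0.03648·7) = 298.232 mg/L
Dose 3 (465 mg at t=2 h): 465·exp(−0.03648·6) = 373.586 mg/L
Dose 4 (95 mg at t=3 h): 95·exp(−0.03648·5) = 79.160 mg/L
Dose 5 (480 mg at t=4 h): 480·exp(−0.03648·4) = 414.827 mg/L
Dose 6 (215 mg at t=5 h): 215·exp(−0.03648·3) = 192.711 mg/L
Dose 7 (260 mg at t=6 h): 260·exp(−0.03648·2) = 241.705 mg/L
C(8) = 108.298 + 298.232 + 373.586 + 79.160 + 414.827 + 192.711 + 241.705 = 1708.519 mg/L

1708.519 mg/L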